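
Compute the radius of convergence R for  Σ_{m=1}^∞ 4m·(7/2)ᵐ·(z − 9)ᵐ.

R = 2/7

By the ratio test, |a_{m+1}/a_m| = [4(m+1)/4m] · 7/2 → 7/2.
Hence the series converges for |z − 9| < 1/(7/2) = 2/7, so the radius of convergence is 2/7.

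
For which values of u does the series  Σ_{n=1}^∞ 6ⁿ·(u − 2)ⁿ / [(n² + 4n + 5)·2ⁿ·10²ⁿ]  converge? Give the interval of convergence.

[-94/3, 106/3]

Ratio test: |a_{n+1}/a_n| = [(n² + 4n + 5)/((n+1)² + 4(n+1) + 5)] · 6/(2·100) → 3/100 as n → ∞.
Thus R = 1/(3/100) = 100/3.
Endpoint u = 106/3: the series is dominated by a constant times Σ 1/n², which converges (p = 2 > 1).
When u = -94/3, the terms are on the order of 1/n², so the series converges absolutely by comparison with the p-series (p = 2 > 1).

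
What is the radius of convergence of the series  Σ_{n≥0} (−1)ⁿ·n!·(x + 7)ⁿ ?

The ratio of consecutive coefficients is (n+1) → ∞.
The terms grow without bound for any (x + 7) ≠ 0, so R = 0 (convergence only at x = -7).

R = 0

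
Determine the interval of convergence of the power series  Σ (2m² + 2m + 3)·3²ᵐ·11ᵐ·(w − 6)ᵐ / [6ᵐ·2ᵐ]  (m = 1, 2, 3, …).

Ratio test: |a_{m+1}/a_m| = [(2(m+1)² + 2(m+1) + 3)/(2m² + 2m + 3)] · 9·11/(6·2) → 33/4 as m → ∞.
Thus R = 1/(33/4) = 4/33.
Check w = 202/33: the terms do not tend to 0, so the series diverges.
Check w = 194/33: the terms have absolute value of order m², which does not tend to 0, so the series diverges by the divergence test.

(194/33, 202/33)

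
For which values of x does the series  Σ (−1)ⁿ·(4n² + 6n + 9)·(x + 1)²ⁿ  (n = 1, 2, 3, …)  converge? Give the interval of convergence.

(-2, 0)

The ratio of consecutive coefficients is (4(n+1)² + 6(n+1) + 9)/(4n² + 6n + 9) → 1.
Since the exponent of (x + 1) increases by 2 each term, convergence requires |x + 1|² < 1, hence R = 1.
Check x = 0: the n-th term does not approach 0; divergence by the term test.
When x = -2, the n-th term does not approach 0; divergence by the term test.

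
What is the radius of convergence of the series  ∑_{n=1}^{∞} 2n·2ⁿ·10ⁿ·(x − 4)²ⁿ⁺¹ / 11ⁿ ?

The ratio of consecutive coefficients is [2(n+1)/2n] · 2·10/11 → 20/11.
Since the exponent of (x − 4) increases by 2 each term, convergence requires |x − 4|² < 11/20, hence R = √55/10.

R = √55/10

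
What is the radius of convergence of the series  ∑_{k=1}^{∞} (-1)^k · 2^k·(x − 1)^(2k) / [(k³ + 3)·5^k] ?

R = √10/2

Apply the ratio test: |a_{k+1}| / |a_k| = [(k³ + 3)/((k+1)³ + 3)] · 2/5, which tends to 2/5 as k → ∞.
Since the exponent of (x − 1) increases by 2 each term, convergence requires |x − 1|² < 5/2, hence R = √10/2.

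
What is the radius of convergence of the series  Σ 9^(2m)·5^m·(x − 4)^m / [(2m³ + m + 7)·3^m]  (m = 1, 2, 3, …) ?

R = 1/135

Ratio test: |a_{m+1}/a_m| = [(2m³ + m + 7)/(2(m+1)³ + (m+1) + 7)] · 81·5/3 → 135 as m → ∞.
The series converges when 135 · |x − 4| < 1, giving R = 1/135.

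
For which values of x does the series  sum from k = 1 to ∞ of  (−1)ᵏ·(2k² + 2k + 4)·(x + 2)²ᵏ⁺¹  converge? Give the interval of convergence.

(-3, -1)

The ratio of consecutive coefficients is (2(k+1)² + 2(k+1) + 4)/(2k² + 2k + 4) → 1.
Writing y = (x + 2)², the series in y has radius 1, so |x + 2| < √(1) = 1 and R = 1.
When x = -1, the terms do not tend to 0, so the series diverges.
Check x = -3: the k-th term does not approach 0; divergence by the term test.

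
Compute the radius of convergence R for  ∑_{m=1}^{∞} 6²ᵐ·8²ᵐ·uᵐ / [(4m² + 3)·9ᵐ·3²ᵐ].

Ratio test: |a_{m+1}/a_m| = [(4m² + 3)/(4(m+1)² + 3)] · 36·64/(9·9) → 256/9 as m → ∞.
Thus R = 1/(256/9) = 9/256.

R = 9/256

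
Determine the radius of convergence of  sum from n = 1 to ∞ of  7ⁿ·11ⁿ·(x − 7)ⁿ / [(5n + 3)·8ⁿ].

R = 8/77

The ratio of consecutive coefficients is [(5n + 3)/(5(n+1) + 3)] · 7·11/8 → 77/8.
The series converges when 77/8 · |x − 7| < 1, giving R = 8/77.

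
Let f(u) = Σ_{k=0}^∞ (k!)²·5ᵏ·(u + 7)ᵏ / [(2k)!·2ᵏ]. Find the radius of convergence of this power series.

Ratio test: |a_{k+1}/a_k| = (k+1)²/[(2k+1)·(2k+2)] · 5/2 → 5/8 as k → ∞.
The series converges when 5/8 · |u + 7| < 1, giving R = 8/5.

R = 8/5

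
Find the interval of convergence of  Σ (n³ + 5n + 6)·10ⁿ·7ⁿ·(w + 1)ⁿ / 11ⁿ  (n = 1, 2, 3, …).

(-81/70, -59/70)

Apply the ratio test: |a_{n+1}| / |a_n| = [((n+1)³ + 5(n+1) + 6)/(n³ + 5n + 6)] · 10·7/11, which tends to 70/11 as n → ∞.
The series converges when 70/11 · |w + 1| < 1, giving R = 11/70.
Endpoint w = -59/70: the terms have absolute value of order n³, which does not tend to 0, so the series diverges by the divergence test.
Check w = -81/70: the terms do not tend to 0, so the series diverges.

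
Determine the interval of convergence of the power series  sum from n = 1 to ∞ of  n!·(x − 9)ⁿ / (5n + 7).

{9}

By the ratio test, |a_{n+1}/a_n| = (n+1) · (5n + 7)/(5(n+1) + 7) → ∞.
The ratio grows without bound, so the series diverges whenever (x − 9) ≠ 0; it converges only at x = 9. R = 0.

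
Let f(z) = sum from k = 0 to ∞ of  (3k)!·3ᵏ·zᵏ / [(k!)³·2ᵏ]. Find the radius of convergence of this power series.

The ratio of consecutive coefficients is (3k+1)·(3k+2)·(3k+3)/(k+1)³ · 3/2 → 81/2.
Convergence for |z| · 81/2 < 1, i.e. |z| < 2/81. So R = 2/81.

R = 2/81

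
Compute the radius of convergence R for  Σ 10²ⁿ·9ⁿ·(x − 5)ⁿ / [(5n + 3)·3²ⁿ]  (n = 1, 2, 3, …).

Ratio test: |a_{n+1}/a_n| = [(5n + 3)/(5(n+1) + 3)] · 100·9/9 → 100 as n → ∞.
The series converges when 100 · |x − 5| < 1, giving R = 1/100.

R = 1/100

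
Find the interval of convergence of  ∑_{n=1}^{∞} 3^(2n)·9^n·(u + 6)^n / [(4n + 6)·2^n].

[-488/81, -484/81)

By the ratio test, |a_{n+1}/a_n| = [(4n + 6)/(4(n+1) + 6)] · 9·9/2 → 81/2.
Thus R = 1/(81/2) = 2/81.
When u = -484/81, the terms are asymptotic to a nonzero constant times 1/n, so the series diverges by limit comparison with Σ 1/n.
At u = -488/81: the terms alternate in sign and decrease monotonically to 0 in absolute value (size ~ c/n), so the alternating series test gives convergence.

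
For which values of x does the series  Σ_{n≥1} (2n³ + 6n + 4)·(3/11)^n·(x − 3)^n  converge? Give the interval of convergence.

(-2/3, 20/3)

Apply the ratio test: |a_{n+1}| / |a_n| = [(2(n+1)³ + 6(n+1) + 4)/(2n³ + 6n + 4)] · 3/11, which tends to 3/11 as n → ∞.
Hence the series converges for |x − 3| < 1/(3/11) = 11/3, so the radius of convergence is 11/3.
Endpoint x = 20/3: the terms do not tend to 0, so the series diverges.
At x = -2/3: the terms have absolute value of order n³, which does not tend to 0, so the series diverges by the divergence test.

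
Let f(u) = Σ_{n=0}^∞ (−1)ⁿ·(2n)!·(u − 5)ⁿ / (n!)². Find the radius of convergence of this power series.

The ratio of consecutive coefficients is (2n+1)·(2n+2)/(n+1)² → 4.
The series converges when 4 · |u − 5| < 1, giving R = 1/4.

R = 1/4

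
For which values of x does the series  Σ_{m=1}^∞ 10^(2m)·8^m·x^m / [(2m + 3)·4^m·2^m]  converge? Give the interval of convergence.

Apply the ratio test: |a_{m+1}| / |a_m| = [(2m + 3)/(2(m+1) + 3)] · 100·8/(4·2), which tends to 100 as m → ∞.
The series converges when 100 · |x| < 1, giving R = 1/100.
When x = 1/100, the terms behave like c/m; limit comparison with the harmonic series gives divergence.
At x = -1/100: an alternating series whose terms decrease to 0 in absolute value, so it converges by the Leibniz criterion.

[-1/100, 1/100)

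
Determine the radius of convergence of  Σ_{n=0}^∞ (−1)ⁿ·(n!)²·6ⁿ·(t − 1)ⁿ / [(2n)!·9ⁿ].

R = 6

Apply the ratio test: |a_{n+1}| / |a_n| = (n+1)²/[(2n+1)·(2n+2)] · 6/9, which tends to 1/6 as n → ∞.
Thus R = 1/(1/6) = 6.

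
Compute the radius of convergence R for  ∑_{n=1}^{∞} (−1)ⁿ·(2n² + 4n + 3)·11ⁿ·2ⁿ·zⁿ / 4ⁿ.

Apply the ratio test: |a_{n+1}| / |a_n| = [(2(n+1)² + 4(n+1) + 3)/(2n² + 4n + 3)] · 11·2/4, which tends to 11/2 as n → ∞.
Convergence for |z| · 11/2 < 1, i.e. |z| < 2/11. So R = 2/11.

R = 2/11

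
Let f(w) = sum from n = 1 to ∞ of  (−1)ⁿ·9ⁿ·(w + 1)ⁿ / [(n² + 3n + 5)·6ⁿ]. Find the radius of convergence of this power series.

Ratio test: |a_{n+1}/a_n| = [(n² + 3n + 5)/((n+1)² + 3(n+1) + 5)] · 9/6 → 3/2 as n → ∞.
Hence the series converges for |w + 1| < 1/(3/2) = 2/3, so the radius of convergence is 2/3.

R = 2/3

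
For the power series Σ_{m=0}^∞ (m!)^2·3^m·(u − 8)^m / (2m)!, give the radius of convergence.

Apply the ratio test: |a_{m+1}| / |a_m| = (m+1)²/[(2m+1)·(2m+2)] · 3, which tends to 3/4 as m → ∞.
Thus R = 1/(3/4) = 4/3.

R = 4/3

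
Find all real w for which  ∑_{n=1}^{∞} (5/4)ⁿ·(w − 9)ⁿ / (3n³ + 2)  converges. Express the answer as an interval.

[41/5, 49/5]

Ratio test: |a_{n+1}/a_n| = [(3n³ + 2)/(3(n+1)³ + 2)] · 5/4 → 5/4 as n → ∞.
Thus R = 1/(5/4) = 4/5.
Endpoint w = 49/5: absolute convergence follows by limit comparison with Σ 1/n³.
When w = 41/5, absolute convergence follows by limit comparison with Σ 1/n³.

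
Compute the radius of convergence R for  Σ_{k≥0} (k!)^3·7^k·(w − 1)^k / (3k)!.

The ratio of consecutive coefficients is (k+1)³/[(3k+1)·(3k+2)·(3k+3)] · 7 → 7/27.
Convergence for |w − 1| · 7/27 < 1, i.e. |w − 1| < 27/7. So R = 27/7.

R = 27/7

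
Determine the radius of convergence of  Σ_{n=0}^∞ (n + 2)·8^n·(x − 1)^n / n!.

Ratio test: |a_{n+1}/a_n| = ((n+1) + 2)/(n + 2) · 8 · 1/(n+1) → 0 as n → ∞.
The ratio tends to 0 regardless of x, hence R = ∞.

R = ∞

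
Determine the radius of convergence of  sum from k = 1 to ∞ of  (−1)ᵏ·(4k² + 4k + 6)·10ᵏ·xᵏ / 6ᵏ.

By the ratio test, |a_{k+1}/a_k| = [(4(k+1)² + 4(k+1) + 6)/(4k² + 4k + 6)] · 10/6 → 5/3.
Convergence for |x| · 5/3 < 1, i.e. |x| < 3/5. So R = 3/5.

R = 3/5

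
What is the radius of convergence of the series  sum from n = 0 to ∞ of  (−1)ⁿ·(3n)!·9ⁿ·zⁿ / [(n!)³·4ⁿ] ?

R = 4/243

Ratio test: |a_{n+1}/a_n| = (3n+1)·(3n+2)·(3n+3)/(n+1)³ · 9/4 → 243/4 as n → ∞.
The series converges when 243/4 · |z| < 1, giving R = 4/243.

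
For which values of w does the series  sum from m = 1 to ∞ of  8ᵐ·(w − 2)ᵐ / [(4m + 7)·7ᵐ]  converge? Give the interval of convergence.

[9/8, 23/8)

By the ratio test, |a_{m+1}/a_m| = [(4m + 7)/(4(m+1) + 7)] · 8/7 → 8/7.
Thus R = 1/(8/7) = 7/8.
Endpoint w = 23/8: the terms are asymptotic to a nonzero constant times 1/m, so the series diverges by limit comparison with Σ 1/m.
At w = 9/8: an alternating series whose terms decrease to 0 in absolute value, so it converges by the Leibniz criterion.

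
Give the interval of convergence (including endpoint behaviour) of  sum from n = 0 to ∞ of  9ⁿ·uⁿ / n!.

Ratio test: |a_{n+1}/a_n| = 9 · 1/(n+1) → 0 as n → ∞.
The limit is 0, so the series converges for all u; R = ∞.

(−∞, ∞)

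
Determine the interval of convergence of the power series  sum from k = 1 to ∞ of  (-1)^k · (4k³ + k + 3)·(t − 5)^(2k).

(4, 6)

The ratio of consecutive coefficients is (4(k+1)³ + (k+1) + 3)/(4k³ + k + 3) → 1.
Successive powers of (t − 5) differ by 2, so the series converges when |t − 5|² · 1 < 1, i.e. |t − 5| < √(1) = 1. So R = 1.
Endpoint t = 6: the terms do not tend to 0, so the series diverges.
At t = 4: the terms have absolute value of order k³, which does not tend to 0, so the series diverges by the divergence test.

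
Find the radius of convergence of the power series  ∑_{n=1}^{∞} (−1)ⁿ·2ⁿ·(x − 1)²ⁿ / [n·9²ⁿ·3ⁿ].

R = 9√6/2

The ratio of consecutive coefficients is [n/(n+1)] · 2/(81·3) → 2/243.
Writing y = (x − 1)², the series in y has radius 243/2, so |x − 1| < √(243/2) and R = 9√6/2.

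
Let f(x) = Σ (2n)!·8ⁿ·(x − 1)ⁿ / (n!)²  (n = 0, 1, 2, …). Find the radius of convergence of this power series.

R = 1/32

Ratio test: |a_{n+1}/a_n| = (2n+1)·(2n+2)/(n+1)² · 8 → 32 as n → ∞.
Convergence for |x − 1| · 32 < 1, i.e. |x − 1| < 1/32. So R = 1/32.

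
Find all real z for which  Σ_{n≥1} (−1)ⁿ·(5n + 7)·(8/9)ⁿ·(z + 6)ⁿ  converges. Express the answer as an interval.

By the ratio test, |a_{n+1}/a_n| = [(5(n+1) + 7)/(5n + 7)] · 8/9 → 8/9.
The series converges when 8/9 · |z + 6| < 1, giving R = 9/8.
When z = -39/8, the terms do not tend to 0, so the series diverges.
When z = -57/8, the n-th term does not approach 0; divergence by the term test.

(-57/8, -39/8)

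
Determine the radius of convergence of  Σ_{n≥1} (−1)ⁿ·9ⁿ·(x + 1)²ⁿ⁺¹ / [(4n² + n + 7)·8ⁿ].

The ratio of consecutive coefficients is [(4n² + n + 7)/(4(n+1)² + (n+1) + 7)] · 9/8 → 9/8.
Writing y = (x + 1)², the series in y has radius 8/9, so |x + 1| < √(8/9) and R = 2√2/3.

R = 2√2/3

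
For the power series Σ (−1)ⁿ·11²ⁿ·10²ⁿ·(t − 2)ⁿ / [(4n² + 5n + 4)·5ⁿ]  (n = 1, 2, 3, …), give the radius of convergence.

R = 1/2420

Ratio test: |a_{n+1}/a_n| = [(4n² + 5n + 4)/(4(n+1)² + 5(n+1) + 4)] · 121·100/5 → 2420 as n → ∞.
The series converges when 2420 · |t − 2| < 1, giving R = 1/2420.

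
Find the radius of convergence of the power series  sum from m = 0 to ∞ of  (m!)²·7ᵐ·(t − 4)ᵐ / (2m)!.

The ratio of consecutive coefficients is (m+1)²/[(2m+1)·(2m+2)] · 7 → 7/4.
Convergence for |t − 4| · 7/4 < 1, i.e. |t − 4| < 4/7. So R = 4/7.

R = 4/7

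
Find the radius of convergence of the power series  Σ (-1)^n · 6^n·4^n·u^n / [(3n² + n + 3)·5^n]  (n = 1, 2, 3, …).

By the ratio test, |a_{n+1}/a_n| = [(3n² + n + 3)/(3(n+1)² + (n+1) + 3)] · 6·4/5 → 24/5.
Thus R = 1/(24/5) = 5/24.

R = 5/24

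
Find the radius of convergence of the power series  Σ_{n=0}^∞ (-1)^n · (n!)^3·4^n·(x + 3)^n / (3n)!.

Apply the ratio test: |a_{n+1}| / |a_n| = (n+1)³/[(3n+1)·(3n+2)·(3n+3)] · 4, which tends to 4/27 as n → ∞.
Thus R = 1/(4/27) = 27/4.

R = 27/4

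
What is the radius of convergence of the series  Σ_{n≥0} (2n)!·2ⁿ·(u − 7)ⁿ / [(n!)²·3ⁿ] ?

R = 3/8

Apply the ratio test: |a_{n+1}| / |a_n| = (2n+1)·(2n+2)/(n+1)² · 2/3, which tends to 8/3 as n → ∞.
The series converges when 8/3 · |u − 7| < 1, giving R = 3/8.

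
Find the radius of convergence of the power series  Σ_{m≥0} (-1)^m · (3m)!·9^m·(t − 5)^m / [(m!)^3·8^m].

By the ratio test, |a_{m+1}/a_m| = (3m+1)·(3m+2)·(3m+3)/(m+1)³ · 9/8 → 243/8.
Hence the series converges for |t − 5| < 1/(243/8) = 8/243, so the radius of convergence is 8/243.

R = 8/243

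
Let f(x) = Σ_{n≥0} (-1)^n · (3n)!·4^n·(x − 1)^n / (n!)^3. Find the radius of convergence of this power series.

Ratio test: |a_{n+1}/a_n| = (3n+1)·(3n+2)·(3n+3)/(n+1)³ · 4 → 108 as n → ∞.
Hence the series converges for |x − 1| < 1/(108) = 1/108, so the radius of convergence is 1/108.

R = 1/108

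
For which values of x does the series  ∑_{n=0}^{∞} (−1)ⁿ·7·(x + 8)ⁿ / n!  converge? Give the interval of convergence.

(−∞, ∞)

By the ratio test, |a_{n+1}/a_n| = 7/7 · 1/(n+1) → 0.
Since the limit is 0 < 1 for every x, the series converges on all of ℝ and R = ∞.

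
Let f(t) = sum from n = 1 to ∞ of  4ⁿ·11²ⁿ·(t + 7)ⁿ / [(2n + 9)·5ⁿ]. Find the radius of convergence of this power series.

By the ratio test, |a_{n+1}/a_n| = [(2n + 9)/(2(n+1) + 9)] · 4·121/5 → 484/5.
Hence the series converges for |t + 7| < 1/(484/5) = 5/484, so the radius of convergence is 5/484.

R = 5/484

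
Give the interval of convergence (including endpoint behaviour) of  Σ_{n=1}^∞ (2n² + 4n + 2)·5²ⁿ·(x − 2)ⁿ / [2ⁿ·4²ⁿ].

(18/25, 82/25)

By the ratio test, |a_{n+1}/a_n| = [(2(n+1)² + 4(n+1) + 2)/(2n² + 4n + 2)] · 25/(2·16) → 25/32.
Thus R = 1/(25/32) = 32/25.
When x = 82/25, the terms do not tend to 0, so the series diverges.
Endpoint x = 18/25: the terms do not tend to 0, so the series diverges.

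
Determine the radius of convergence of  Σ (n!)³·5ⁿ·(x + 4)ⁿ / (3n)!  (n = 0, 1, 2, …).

R = 27/5

Ratio test: |a_{n+1}/a_n| = (n+1)³/[(3n+1)·(3n+2)·(3n+3)] · 5 → 5/27 as n → ∞.
The series converges when 5/27 · |x + 4| < 1, giving R = 27/5.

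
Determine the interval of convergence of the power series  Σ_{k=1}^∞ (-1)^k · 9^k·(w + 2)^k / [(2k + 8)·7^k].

By the ratio test, |a_{k+1}/a_k| = [(2k + 8)/(2(k+1) + 8)] · 9/7 → 9/7.
Thus R = 1/(9/7) = 7/9.
Endpoint w = -11/9: the terms alternate in sign and decrease monotonically to 0 in absolute value (size ~ c/k), so the alternating series test gives convergence.
At w = -25/9: the terms behave like c/k; limit comparison with the harmonic series gives divergence.

(-25/9, -11/9]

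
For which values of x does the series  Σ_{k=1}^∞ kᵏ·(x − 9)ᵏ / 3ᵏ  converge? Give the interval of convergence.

{9}

Applying the root test, |a_k|^(1/k) = k/3 → ∞.
The root grows without bound, so R = 0 (convergence only at x = 9).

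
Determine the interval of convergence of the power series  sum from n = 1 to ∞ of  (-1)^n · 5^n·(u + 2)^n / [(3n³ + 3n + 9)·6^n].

The ratio of consecutive coefficients is [(3n³ + 3n + 9)/(3(n+1)³ + 3(n+1) + 9)] · 5/6 → 5/6.
Convergence for |u + 2| · 5/6 < 1, i.e. |u + 2| < 6/5. So R = 6/5.
When u = -4/5, the terms are on the order of 1/n³, so the series converges absolutely by comparison with the p-series (p = 3 > 1).
Endpoint u = -16/5: absolute convergence follows by limit comparison with Σ 1/n³.

[-16/5, -4/5]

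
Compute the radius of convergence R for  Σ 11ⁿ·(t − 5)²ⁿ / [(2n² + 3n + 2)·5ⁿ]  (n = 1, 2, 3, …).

R = √55/11

Ratio test: |a_{n+1}/a_n| = [(2n² + 3n + 2)/(2(n+1)² + 3(n+1) + 2)] · 11/5 → 11/5 as n → ∞.
Since the exponent of (t − 5) increases by 2 each term, convergence requires |t − 5|² < 5/11, hence R = √55/11.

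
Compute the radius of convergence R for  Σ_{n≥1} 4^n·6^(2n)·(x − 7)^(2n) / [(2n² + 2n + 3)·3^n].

The ratio of consecutive coefficients is [(2n² + 2n + 3)/(2(n+1)² + 2(n+1) + 3)] · 4·36/3 → 48.
Writing y = (x − 7)², the series in y has radius 1/48, so |x − 7| < √(1/48) and R = √3/12.

R = √3/12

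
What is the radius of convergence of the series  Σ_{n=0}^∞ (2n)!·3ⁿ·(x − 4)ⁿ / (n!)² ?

R = 1/12

Ratio test: |a_{n+1}/a_n| = (2n+1)·(2n+2)/(n+1)² · 3 → 12 as n → ∞.
Convergence for |x − 4| · 12 < 1, i.e. |x − 4| < 1/12. So R = 1/12.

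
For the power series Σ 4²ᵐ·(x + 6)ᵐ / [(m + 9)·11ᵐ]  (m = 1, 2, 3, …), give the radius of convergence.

By the ratio test, |a_{m+1}/a_m| = [(m + 9)/((m+1) + 9)] · 16/11 → 16/11.
Convergence for |x + 6| · 16/11 < 1, i.e. |x + 6| < 11/16. So R = 11/16.

R = 11/16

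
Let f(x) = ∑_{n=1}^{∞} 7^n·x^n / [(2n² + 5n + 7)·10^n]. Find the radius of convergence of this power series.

Apply the ratio test: |a_{n+1}| / |a_n| = [(2n² + 5n + 7)/(2(n+1)² + 5(n+1) + 7)] · 7/10, which tends to 7/10 as n → ∞.
Convergence for |x| · 7/10 < 1, i.e. |x| < 10/7. So R = 10/7.

R = 10/7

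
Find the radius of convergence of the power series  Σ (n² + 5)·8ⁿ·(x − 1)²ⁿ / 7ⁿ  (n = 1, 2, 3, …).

Apply the ratio test: |a_{n+1}| / |a_n| = [((n+1)² + 5)/(n² + 5)] · 8/7, which tends to 8/7 as n → ∞.
Writing y = (x − 1)², the series in y has radius 7/8, so |x − 1| < √(7/8) and R = √14/4.

R = √14/4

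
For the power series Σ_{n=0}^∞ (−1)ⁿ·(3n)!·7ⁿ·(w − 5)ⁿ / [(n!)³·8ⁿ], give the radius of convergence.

R = 8/189

Ratio test: |a_{n+1}/a_n| = (3n+1)·(3n+2)·(3n+3)/(n+1)³ · 7/8 → 189/8 as n → ∞.
Convergence for |w − 5| · 189/8 < 1, i.e. |w − 5| < 8/189. So R = 8/189.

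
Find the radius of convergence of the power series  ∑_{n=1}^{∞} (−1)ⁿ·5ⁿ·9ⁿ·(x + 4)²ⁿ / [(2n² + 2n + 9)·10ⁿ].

R = √2/3

Ratio test: |a_{n+1}/a_n| = [(2n² + 2n + 9)/(2(n+1)² + 2(n+1) + 9)] · 5·9/10 → 9/2 as n → ∞.
Writing y = (x + 4)², the series in y has radius 2/9, so |x + 4| < √(2/9) and R = √2/3.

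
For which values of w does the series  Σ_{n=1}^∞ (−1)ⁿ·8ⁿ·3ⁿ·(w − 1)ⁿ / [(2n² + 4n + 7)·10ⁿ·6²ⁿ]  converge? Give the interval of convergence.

[-14, 16]

Apply the ratio test: |a_{n+1}| / |a_n| = [(2n² + 4n + 7)/(2(n+1)² + 4(n+1) + 7)] · 8·3/(10·36), which tends to 1/15 as n → ∞.
Thus R = 1/(1/15) = 15.
Endpoint w = 16: the terms are on the order of 1/n², so the series converges absolutely by comparison with the p-series (p = 2 > 1).
Endpoint w = -14: the terms are on the order of 1/n², so the series converges absolutely by comparison with the p-series (p = 2 > 1).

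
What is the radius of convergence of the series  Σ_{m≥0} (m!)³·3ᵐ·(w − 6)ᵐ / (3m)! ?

R = 9

By the ratio test, |a_{m+1}/a_m| = (m+1)³/[(3m+1)·(3m+2)·(3m+3)] · 3 → 1/9.
Thus R = 1/(1/9) = 9.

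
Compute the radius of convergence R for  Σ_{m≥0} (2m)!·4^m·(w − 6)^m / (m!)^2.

By the ratio test, |a_{m+1}/a_m| = (2m+1)·(2m+2)/(m+1)² · 4 → 16.
Convergence for |w − 6| · 16 < 1, i.e. |w − 6| < 1/16. So R = 1/16.

R = 1/16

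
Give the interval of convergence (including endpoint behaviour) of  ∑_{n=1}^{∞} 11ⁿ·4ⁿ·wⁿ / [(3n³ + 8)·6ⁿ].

[-3/22, 3/22]

Ratio test: |a_{n+1}/a_n| = [(3n³ + 8)/(3(n+1)³ + 8)] · 11·4/6 → 22/3 as n → ∞.
Hence the series converges for |w| < 1/(22/3) = 3/22, so the radius of convergence is 3/22.
At w = 3/22: the terms are on the order of 1/n³, so the series converges absolutely by comparison with the p-series (p = 3 > 1).
At w = -3/22: absolute convergence follows by limit comparison with Σ 1/n³.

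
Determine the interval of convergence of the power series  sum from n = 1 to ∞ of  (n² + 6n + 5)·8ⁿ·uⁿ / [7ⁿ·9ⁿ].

(-63/8, 63/8)

Apply the ratio test: |a_{n+1}| / |a_n| = [((n+1)² + 6(n+1) + 5)/(n² + 6n + 5)] · 8/(7·9), which tends to 8/63 as n → ∞.
Thus R = 1/(8/63) = 63/8.
At u = 63/8: the terms do not tend to 0, so the series diverges.
Check u = -63/8: the n-th term does not approach 0; divergence by the term test.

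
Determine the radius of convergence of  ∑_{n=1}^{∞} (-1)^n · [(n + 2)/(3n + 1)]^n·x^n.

R = 3

By the Cauchy root test, |a_n|^(1/n) = (n + 2)/(3n + 1) → 1/3.
Convergence for |x| · 1/3 < 1, i.e. |x| < 3. So R = 3.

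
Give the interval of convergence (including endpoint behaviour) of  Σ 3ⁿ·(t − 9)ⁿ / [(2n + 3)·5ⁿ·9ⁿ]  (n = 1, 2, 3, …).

The ratio of consecutive coefficients is [(2n + 3)/(2(n+1) + 3)] · 3/(5·9) → 1/15.
The series converges when 1/15 · |t − 9| < 1, giving R = 15.
At t = 24: the terms behave like c/n; limit comparison with the harmonic series gives divergence.
Check t = -6: an alternating series whose terms decrease to 0 in absolute value, so it converges by the Leibniz criterion.

[-6, 24)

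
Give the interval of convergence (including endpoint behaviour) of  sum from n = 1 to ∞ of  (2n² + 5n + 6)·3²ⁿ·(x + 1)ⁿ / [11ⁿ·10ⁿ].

By the ratio test, |a_{n+1}/a_n| = [(2(n+1)² + 5(n+1) + 6)/(2n² + 5n + 6)] · 9/(11·10) → 9/110.
Thus R = 1/(9/110) = 110/9.
At x = 101/9: the terms have absolute value of order n², which does not tend to 0, so the series diverges by the divergence test.
At x = -119/9: the n-th term does not approach 0; divergence by the term test.

(-119/9, 101/9)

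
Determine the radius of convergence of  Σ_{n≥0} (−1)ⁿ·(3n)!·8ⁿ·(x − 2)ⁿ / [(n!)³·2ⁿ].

Apply the ratio test: |a_{n+1}| / |a_n| = (3n+1)·(3n+2)·(3n+3)/(n+1)³ · 8/2, which tends to 108 as n → ∞.
Hence the series converges for |x − 2| < 1/(108) = 1/108, so the radius of convergence is 1/108.

R = 1/108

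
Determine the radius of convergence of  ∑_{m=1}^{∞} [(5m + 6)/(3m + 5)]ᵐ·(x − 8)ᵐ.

R = 3/5

Applying the root test, |a_m|^(1/m) = (5m + 6)/(3m + 5) → 5/3.
The series converges when 5/3 · |x − 8| < 1, giving R = 3/5.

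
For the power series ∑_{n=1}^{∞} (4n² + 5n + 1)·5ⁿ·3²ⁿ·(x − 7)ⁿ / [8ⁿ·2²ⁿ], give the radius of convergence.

R = 32/45

Apply the ratio test: |a_{n+1}| / |a_n| = [(4(n+1)² + 5(n+1) + 1)/(4n² + 5n + 1)] · 5·9/(8·4), which tends to 45/32 as n → ∞.
Hence the series converges for |x − 7| < 1/(45/32) = 32/45, so the radius of convergence is 32/45.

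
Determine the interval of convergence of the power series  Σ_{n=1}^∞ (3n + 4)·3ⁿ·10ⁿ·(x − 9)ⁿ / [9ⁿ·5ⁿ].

(15/2, 21/2)

The ratio of consecutive coefficients is [(3(n+1) + 4)/(3n + 4)] · 3·10/(9·5) → 2/3.
Thus R = 1/(2/3) = 3/2.
At x = 21/2: the terms have absolute value of order n, which does not tend to 0, so the series diverges by the divergence test.
Check x = 15/2: the terms do not tend to 0, so the series diverges.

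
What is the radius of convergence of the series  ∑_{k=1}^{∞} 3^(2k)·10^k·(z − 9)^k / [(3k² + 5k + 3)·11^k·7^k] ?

By the ratio test, |a_{k+1}/a_k| = [(3k² + 5k + 3)/(3(k+1)² + 5(k+1) + 3)] · 9·10/(11·7) → 90/77.
Thus R = 1/(90/77) = 77/90.

R = 77/90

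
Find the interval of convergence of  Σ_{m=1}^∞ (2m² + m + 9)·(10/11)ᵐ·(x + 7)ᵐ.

(-81/10, -59/10)

The ratio of consecutive coefficients is [(2(m+1)² + (m+1) + 9)/(2m² + m + 9)] · 10/11 → 10/11.
Hence the series converges for |x + 7| < 1/(10/11) = 11/10, so the radius of convergence is 11/10.
Check x = -59/10: the terms have absolute value of order m², which does not tend to 0, so the series diverges by the divergence test.
When x = -81/10, the terms do not tend to 0, so the series diverges.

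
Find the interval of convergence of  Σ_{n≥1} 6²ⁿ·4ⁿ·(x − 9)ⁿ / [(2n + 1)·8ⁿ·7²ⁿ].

By the ratio test, |a_{n+1}/a_n| = [(2n + 1)/(2(n+1) + 1)] · 36·4/(8·49) → 18/49.
Convergence for |x − 9| · 18/49 < 1, i.e. |x − 9| < 49/18. So R = 49/18.
When x = 211/18, comparison with the harmonic series Σ 1/n shows the series diverges.
At x = 113/18: convergence follows from the alternating series test (terms decrease monotonically to 0).

[113/18, 211/18)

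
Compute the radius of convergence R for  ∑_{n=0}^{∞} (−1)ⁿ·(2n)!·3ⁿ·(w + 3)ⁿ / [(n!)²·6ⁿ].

The ratio of consecutive coefficients is (2n+1)·(2n+2)/(n+1)² · 3/6 → 2.
Hence the series converges for |w + 3| < 1/(2) = 1/2, so the radius of convergence is 1/2.

R = 1/2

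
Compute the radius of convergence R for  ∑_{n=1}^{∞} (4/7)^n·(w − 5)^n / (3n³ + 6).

R = 7/4

Apply the ratio test: |a_{n+1}| / |a_n| = [(3n³ + 6)/(3(n+1)³ + 6)] · 4/7, which tends to 4/7 as n → ∞.
The series converges when 4/7 · |w − 5| < 1, giving R = 7/4.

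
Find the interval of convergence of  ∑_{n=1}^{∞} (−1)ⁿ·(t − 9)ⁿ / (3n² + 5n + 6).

Apply the ratio test: |a_{n+1}| / |a_n| = (3n² + 5n + 6)/(3(n+1)² + 5(n+1) + 6), which tends to 1 as n → ∞.
Convergence for |t − 9| < 1, so R = 1.
When t = 10, the series is dominated by a constant times Σ 1/n², which converges (p = 2 > 1).
Check t = 8: absolute convergence follows by limit comparison with Σ 1/n².

[8, 10]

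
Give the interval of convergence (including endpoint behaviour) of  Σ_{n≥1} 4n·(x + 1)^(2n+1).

(-2, 0)

Apply the ratio test: |a_{n+1}| / |a_n| = 4(n+1)/4n, which tends to 1 as n → ∞.
Successive powers of (x + 1) differ by 2, so the series converges when |x + 1|² · 1 < 1, i.e. |x + 1| < √(1) = 1. So R = 1.
When x = 0, the terms have absolute value of order n, which does not tend to 0, so the series diverges by the divergence test.
Check x = -2: the n-th term does not approach 0; divergence by the term test.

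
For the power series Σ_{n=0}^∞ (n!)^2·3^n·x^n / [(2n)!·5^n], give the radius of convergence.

Ratio test: |a_{n+1}/a_n| = (n+1)²/[(2n+1)·(2n+2)] · 3/5 → 3/20 as n → ∞.
Thus R = 1/(3/20) = 20/3.

R = 20/3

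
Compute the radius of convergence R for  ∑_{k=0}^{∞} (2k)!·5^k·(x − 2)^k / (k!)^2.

Apply the ratio test: |a_{k+1}| / |a_k| = (2k+1)·(2k+2)/(k+1)² · 5, which tends to 20 as k → ∞.
Convergence for |x − 2| · 20 < 1, i.e. |x − 2| < 1/20. So R = 1/20.

R = 1/20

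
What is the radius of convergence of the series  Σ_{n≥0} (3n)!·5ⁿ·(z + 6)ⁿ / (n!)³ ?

Apply the ratio test: |a_{n+1}| / |a_n| = (3n+1)·(3n+2)·(3n+3)/(n+1)³ · 5, which tends to 135 as n → ∞.
The series converges when 135 · |z + 6| < 1, giving R = 1/135.

R = 1/135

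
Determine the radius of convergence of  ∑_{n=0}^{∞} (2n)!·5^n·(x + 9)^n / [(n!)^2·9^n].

R = 9/20

Apply the ratio test: |a_{n+1}| / |a_n| = (2n+1)·(2n+2)/(n+1)² · 5/9, which tends to 20/9 as n → ∞.
Convergence for |x + 9| · 20/9 < 1, i.e. |x + 9| < 9/20. So R = 9/20.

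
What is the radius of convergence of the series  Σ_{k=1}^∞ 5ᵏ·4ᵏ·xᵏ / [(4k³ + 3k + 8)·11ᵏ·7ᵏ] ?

R = 77/20

Ratio test: |a_{k+1}/a_k| = [(4k³ + 3k + 8)/(4(k+1)³ + 3(k+1) + 8)] · 5·4/(11·7) → 20/77 as k → ∞.
Convergence for |x| · 20/77 < 1, i.e. |x| < 77/20. So R = 77/20.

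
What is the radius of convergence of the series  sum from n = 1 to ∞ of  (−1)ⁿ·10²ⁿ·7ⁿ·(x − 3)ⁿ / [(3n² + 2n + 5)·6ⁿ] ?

R = 3/350

Apply the ratio test: |a_{n+1}| / |a_n| = [(3n² + 2n + 5)/(3(n+1)² + 2(n+1) + 5)] · 100·7/6, which tends to 350/3 as n → ∞.
Convergence for |x − 3| · 350/3 < 1, i.e. |x − 3| < 3/350. So R = 3/350.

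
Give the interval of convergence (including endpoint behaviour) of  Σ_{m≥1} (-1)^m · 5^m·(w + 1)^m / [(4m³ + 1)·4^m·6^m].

[-29/5, 19/5]

Ratio test: |a_{m+1}/a_m| = [(4m³ + 1)/(4(m+1)³ + 1)] · 5/(4·6) → 5/24 as m → ∞.
Thus R = 1/(5/24) = 24/5.
At w = 19/5: the terms are on the order of 1/m³, so the series converges absolutely by comparison with the p-series (p = 3 > 1).
When w = -29/5, absolute convergence follows by limit comparison with Σ 1/m³.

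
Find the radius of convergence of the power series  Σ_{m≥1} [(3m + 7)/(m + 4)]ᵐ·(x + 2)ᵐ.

R = 1/3

By the Cauchy root test, |a_m|^(1/m) = (3m + 7)/(m + 4) → 3.
The series converges when 3 · |x + 2| < 1, giving R = 1/3.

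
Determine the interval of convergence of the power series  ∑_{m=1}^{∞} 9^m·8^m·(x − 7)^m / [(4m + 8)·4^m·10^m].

[58/9, 68/9)

Apply the ratio test: |a_{m+1}| / |a_m| = [(4m + 8)/(4(m+1) + 8)] · 9·8/(4·10), which tends to 9/5 as m → ∞.
Thus R = 1/(9/5) = 5/9.
Endpoint x = 68/9: comparison with the harmonic series Σ 1/m shows the series diverges.
Check x = 58/9: an alternating series whose terms decrease to 0 in absolute value, so it converges by the Leibniz criterion.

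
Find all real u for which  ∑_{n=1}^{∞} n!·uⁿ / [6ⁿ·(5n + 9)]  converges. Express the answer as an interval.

Ratio test: |a_{n+1}/a_n| = (n+1) · 1/6 · (5n + 9)/(5(n+1) + 9) → ∞ as n → ∞.
The terms grow without bound for any u ≠ 0, so R = 0 (convergence only at u = 0).

{0}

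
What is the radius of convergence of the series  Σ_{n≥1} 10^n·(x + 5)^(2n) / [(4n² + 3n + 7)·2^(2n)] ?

R = √10/5

Ratio test: |a_{n+1}/a_n| = [(4n² + 3n + 7)/(4(n+1)² + 3(n+1) + 7)] · 10/4 → 5/2 as n → ∞.
Writing y = (x + 5)², the series in y has radius 2/5, so |x + 5| < √(2/5) and R = √10/5.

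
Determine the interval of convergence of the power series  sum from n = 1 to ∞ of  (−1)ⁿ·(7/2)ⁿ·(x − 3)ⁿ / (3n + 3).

(19/7, 23/7]

By the ratio test, |a_{n+1}/a_n| = [(3n + 3)/(3(n+1) + 3)] · 7/2 → 7/2.
The series converges when 7/2 · |x − 3| < 1, giving R = 2/7.
Endpoint x = 23/7: convergence follows from the alternating series test (terms decrease monotonically to 0).
At x = 19/7: the terms are asymptotic to a nonzero constant times 1/n, so the series diverges by limit comparison with Σ 1/n.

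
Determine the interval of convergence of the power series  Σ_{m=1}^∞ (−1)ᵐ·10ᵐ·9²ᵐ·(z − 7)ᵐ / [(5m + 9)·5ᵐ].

(1133/162, 1135/162]

The ratio of consecutive coefficients is [(5m + 9)/(5(m+1) + 9)] · 10·81/5 → 162.
Thus R = 1/(162) = 1/162.
Check z = 1135/162: an alternating series whose terms decrease to 0 in absolute value, so it converges by the Leibniz criterion.
When z = 1133/162, the terms are asymptotic to a nonzero constant times 1/m, so the series diverges by limit comparison with Σ 1/m.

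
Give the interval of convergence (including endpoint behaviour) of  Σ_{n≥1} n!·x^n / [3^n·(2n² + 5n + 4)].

The ratio of consecutive coefficients is (n+1) · 1/3 · (2n² + 5n + 4)/(2(n+1)² + 5(n+1) + 4) → ∞.
The ratio grows without bound, so the series diverges whenever x ≠ 0; it converges only at x = 0. R = 0.

{0}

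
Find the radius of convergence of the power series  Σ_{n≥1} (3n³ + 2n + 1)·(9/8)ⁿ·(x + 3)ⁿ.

The ratio of consecutive coefficients is [(3(n+1)³ + 2(n+1) + 1)/(3n³ + 2n + 1)] · 9/8 → 9/8.
Hence the series converges for |x + 3| < 1/(9/8) = 8/9, so the radius of convergence is 8/9.

R = 8/9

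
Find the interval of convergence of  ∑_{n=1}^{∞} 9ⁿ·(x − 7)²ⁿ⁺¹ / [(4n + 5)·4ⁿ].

(19/3, 23/3)

By the ratio test, |a_{n+1}/a_n| = [(4n + 5)/(4(n+1) + 5)] · 9/4 → 9/4.
Successive powers of (x − 7) differ by 2, so the series converges when |x − 7|² · 9/4 < 1, i.e. |x − 7| < √(4/9) = 2/3. So R = 2/3.
At x = 23/3: the terms behave like c/n; limit comparison with the harmonic series gives divergence.
Check x = 19/3: comparison with the harmonic series Σ 1/n shows the series diverges.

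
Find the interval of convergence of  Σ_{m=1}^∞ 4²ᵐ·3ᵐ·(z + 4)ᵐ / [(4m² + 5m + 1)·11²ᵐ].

The ratio of consecutive coefficients is [(4m² + 5m + 1)/(4(m+1)² + 5(m+1) + 1)] · 16·3/121 → 48/121.
Thus R = 1/(48/121) = 121/48.
Endpoint z = -71/48: the terms are on the order of 1/m², so the series converges absolutely by comparison with the p-series (p = 2 > 1).
Endpoint z = -313/48: the terms are on the order of 1/m², so the series converges absolutely by comparison with the p-series (p = 2 > 1).

[-313/48, -71/48]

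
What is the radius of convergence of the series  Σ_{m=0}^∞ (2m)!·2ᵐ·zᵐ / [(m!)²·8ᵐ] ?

R = 1

By the ratio test, |a_{m+1}/a_m| = (2m+1)·(2m+2)/(m+1)² · 2/8 → 1.
So the series converges when |z| < 1 and diverges when |z| > 1; R = 1.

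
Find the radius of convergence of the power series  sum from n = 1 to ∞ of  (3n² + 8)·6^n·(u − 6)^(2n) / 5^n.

Ratio test: |a_{n+1}/a_n| = [(3(n+1)² + 8)/(3n² + 8)] · 6/5 → 6/5 as n → ∞.
Writing y = (u − 6)², the series in y has radius 5/6, so |u − 6| < √(5/6) and R = √30/6.

R = √30/6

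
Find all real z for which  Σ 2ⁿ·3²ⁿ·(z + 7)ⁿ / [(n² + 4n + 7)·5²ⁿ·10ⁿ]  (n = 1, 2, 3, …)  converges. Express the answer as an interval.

Apply the ratio test: |a_{n+1}| / |a_n| = [(n² + 4n + 7)/((n+1)² + 4(n+1) + 7)] · 2·9/(25·10), which tends to 9/125 as n → ∞.
The series converges when 9/125 · |z + 7| < 1, giving R = 125/9.
At z = 62/9: the series is dominated by a constant times Σ 1/n², which converges (p = 2 > 1).
When z = -188/9, absolute convergence follows by limit comparison with Σ 1/n².

[-188/9, 62/9]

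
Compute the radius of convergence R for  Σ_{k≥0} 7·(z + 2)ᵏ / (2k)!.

Apply the ratio test: |a_{k+1}| / |a_k| = 7/7 · 1/[(2k+1)·(2k+2)], which tends to 0 as k → ∞.
Since the limit is 0 < 1 for every z, the series converges on all of ℝ and R = ∞.

R = ∞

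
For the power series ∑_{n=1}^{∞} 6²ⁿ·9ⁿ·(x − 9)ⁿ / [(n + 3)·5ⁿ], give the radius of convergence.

The ratio of consecutive coefficients is [(n + 3)/((n+1) + 3)] · 36·9/5 → 324/5.
The series converges when 324/5 · |x − 9| < 1, giving R = 5/324.

R = 5/324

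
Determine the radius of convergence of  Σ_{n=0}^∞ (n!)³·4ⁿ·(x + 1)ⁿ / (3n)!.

By the ratio test, |a_{n+1}/a_n| = (n+1)³/[(3n+1)·(3n+2)·(3n+3)] · 4 → 4/27.
Thus R = 1/(4/27) = 27/4.

R = 27/4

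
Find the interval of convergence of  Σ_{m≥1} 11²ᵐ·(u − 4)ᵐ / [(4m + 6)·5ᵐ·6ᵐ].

[454/121, 514/121)

Ratio test: |a_{m+1}/a_m| = [(4m + 6)/(4(m+1) + 6)] · 121/(5·6) → 121/30 as m → ∞.
Convergence for |u − 4| · 121/30 < 1, i.e. |u − 4| < 30/121. So R = 30/121.
When u = 514/121, comparison with the harmonic series Σ 1/m shows the series diverges.
At u = 454/121: an alternating series whose terms decrease to 0 in absolute value, so it converges by the Leibniz criterion.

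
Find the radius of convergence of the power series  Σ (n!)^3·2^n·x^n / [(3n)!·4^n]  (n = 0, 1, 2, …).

Ratio test: |a_{n+1}/a_n| = (n+1)³/[(3n+1)·(3n+2)·(3n+3)] · 2/4 → 1/54 as n → ∞.
Convergence for |x| · 1/54 < 1, i.e. |x| < 54. So R = 54.

R = 54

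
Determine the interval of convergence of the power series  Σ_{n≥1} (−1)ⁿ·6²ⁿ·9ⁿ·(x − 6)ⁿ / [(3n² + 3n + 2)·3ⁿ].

[647/108, 649/108]

The ratio of consecutive coefficients is [(3n² + 3n + 2)/(3(n+1)² + 3(n+1) + 2)] · 36·9/3 → 108.
Thus R = 1/(108) = 1/108.
Check x = 649/108: the terms are on the order of 1/n², so the series converges absolutely by comparison with the p-series (p = 2 > 1).
At x = 647/108: absolute convergence follows by limit comparison with Σ 1/n².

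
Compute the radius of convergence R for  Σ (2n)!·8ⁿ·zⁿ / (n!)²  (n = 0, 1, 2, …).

R = 1/32

The ratio of consecutive coefficients is (2n+1)·(2n+2)/(n+1)² · 8 → 32.
Thus R = 1/(32) = 1/32.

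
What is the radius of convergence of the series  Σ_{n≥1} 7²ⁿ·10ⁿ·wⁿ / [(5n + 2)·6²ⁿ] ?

R = 18/245

Ratio test: |a_{n+1}/a_n| = [(5n + 2)/(5(n+1) + 2)] · 49·10/36 → 245/18 as n → ∞.
Hence the series converges for |w| < 1/(245/18) = 18/245, so the radius of convergence is 18/245.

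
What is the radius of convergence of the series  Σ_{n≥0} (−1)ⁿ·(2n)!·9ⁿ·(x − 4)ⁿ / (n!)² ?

Apply the ratio test: |a_{n+1}| / |a_n| = (2n+1)·(2n+2)/(n+1)² · 9, which tends to 36 as n → ∞.
Convergence for |x − 4| · 36 < 1, i.e. |x − 4| < 1/36. So R = 1/36.

R = 1/36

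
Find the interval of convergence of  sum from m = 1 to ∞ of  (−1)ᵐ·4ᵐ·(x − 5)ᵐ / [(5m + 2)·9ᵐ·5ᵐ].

(-25/4, 65/4]

By the ratio test, |a_{m+1}/a_m| = [(5m + 2)/(5(m+1) + 2)] · 4/(9·5) → 4/45.
Convergence for |x − 5| · 4/45 < 1, i.e. |x − 5| < 45/4. So R = 45/4.
When x = 65/4, the terms alternate in sign and decrease monotonically to 0 in absolute value (size ~ c/m), so the alternating series test gives convergence.
Endpoint x = -25/4: the terms behave like c/m; limit comparison with the harmonic series gives divergence.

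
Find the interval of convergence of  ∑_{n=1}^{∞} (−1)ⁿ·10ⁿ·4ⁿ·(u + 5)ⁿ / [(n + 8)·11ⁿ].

Ratio test: |a_{n+1}/a_n| = [(n + 8)/((n+1) + 8)] · 10·4/11 → 40/11 as n → ∞.
The series converges when 40/11 · |u + 5| < 1, giving R = 11/40.
Endpoint u = -189/40: the terms alternate in sign and decrease monotonically to 0 in absolute value (size ~ c/n), so the alternating series test gives convergence.
When u = -211/40, the terms are asymptotic to a nonzero constant times 1/n, so the series diverges by limit comparison with Σ 1/n.

(-211/40, -189/40]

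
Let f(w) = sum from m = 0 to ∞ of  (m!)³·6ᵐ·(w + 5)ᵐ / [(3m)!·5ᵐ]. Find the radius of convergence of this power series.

By the ratio test, |a_{m+1}/a_m| = (m+1)³/[(3m+1)·(3m+2)·(3m+3)] · 6/5 → 2/45.
Hence the series converges for |w + 5| < 1/(2/45) = 45/2, so the radius of convergence is 45/2.

R = 45/2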